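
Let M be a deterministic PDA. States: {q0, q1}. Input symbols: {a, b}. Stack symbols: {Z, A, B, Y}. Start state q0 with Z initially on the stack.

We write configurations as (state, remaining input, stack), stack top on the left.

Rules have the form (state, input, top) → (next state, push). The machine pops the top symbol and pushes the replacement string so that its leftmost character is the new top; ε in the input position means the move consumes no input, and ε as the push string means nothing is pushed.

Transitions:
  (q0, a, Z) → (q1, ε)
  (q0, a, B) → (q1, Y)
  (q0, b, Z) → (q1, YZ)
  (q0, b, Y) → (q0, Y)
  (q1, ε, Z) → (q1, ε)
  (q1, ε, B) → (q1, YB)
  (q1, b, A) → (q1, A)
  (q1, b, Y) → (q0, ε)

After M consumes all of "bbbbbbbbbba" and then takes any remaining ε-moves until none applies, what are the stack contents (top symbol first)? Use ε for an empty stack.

ε

(q0, bbbbbbbbbba, Z)
  read b, top Z: go to q1, push YZ → (q1, bbbbbbbbba, YZ)
  read b, top Y: go to q0, push ε → (q0, bbbbbbbba, Z)
  read b, top Z: go to q1, push YZ → (q1, bbbbbbba, YZ)
  read b, top Y: go to q0, push ε → (q0, bbbbbba, Z)
  read b, top Z: go to q1, push YZ → (q1, bbbbba, YZ)
  read b, top Y: go to q0, push ε → (q0, bbbba, Z)
  read b, top Z: go to q1, push YZ → (q1, bbba, YZ)
  read b, top Y: go to q0, push ε → (q0, bba, Z)
  read b, top Z: go to q1, push YZ → (q1, ba, YZ)
  read b, top Y: go to q0, push ε → (q0, a, Z)
  read a, top Z: go to q1, push ε → (q1, ε, ε)
All input consumed in state q1 with stack ε.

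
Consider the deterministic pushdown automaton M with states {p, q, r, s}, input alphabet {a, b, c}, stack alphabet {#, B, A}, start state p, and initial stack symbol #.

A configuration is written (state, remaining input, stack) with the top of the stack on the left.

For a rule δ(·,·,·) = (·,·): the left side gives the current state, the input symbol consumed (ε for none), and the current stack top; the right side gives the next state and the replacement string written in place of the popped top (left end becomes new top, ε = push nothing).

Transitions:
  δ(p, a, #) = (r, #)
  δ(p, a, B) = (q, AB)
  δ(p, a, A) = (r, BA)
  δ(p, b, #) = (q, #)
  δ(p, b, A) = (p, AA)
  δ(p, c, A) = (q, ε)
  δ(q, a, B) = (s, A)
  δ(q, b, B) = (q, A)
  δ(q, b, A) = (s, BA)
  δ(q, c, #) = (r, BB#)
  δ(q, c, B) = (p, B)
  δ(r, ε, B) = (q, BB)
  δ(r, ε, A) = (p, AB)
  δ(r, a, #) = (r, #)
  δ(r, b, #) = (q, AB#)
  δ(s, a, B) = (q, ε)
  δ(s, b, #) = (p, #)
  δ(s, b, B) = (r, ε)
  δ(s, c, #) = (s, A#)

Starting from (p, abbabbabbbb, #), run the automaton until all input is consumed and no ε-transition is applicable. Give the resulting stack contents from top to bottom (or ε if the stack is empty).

(p, abbabbabbbb, #)
  read a, top #: go to r, push # → (r, bbabbabbbb, #)
  read b, top #: go to q, push AB# → (q, babbabbbb, AB#)
  read b, top A: go to s, push BA → (s, abbabbbb, BAB#)
  read a, top B: go to q, push ε → (q, bbabbbb, AB#)
  read b, top A: go to s, push BA → (s, babbbb, BAB#)
  read b, top B: go to r, push ε → (r, abbbb, AB#)
  ε-move, top A: go to p, push AB → (p, abbbb, ABB#)
  read a, top A: go to r, push BA → (r, bbbb, BABB#)
  ε-move, top B: go to q, push BB → (q, bbbb, BBABB#)
  read b, top B: go to q, push A → (q, bbb, ABABB#)
  read b, top A: go to s, push BA → (s, bb, BABABB#)
  read b, top B: go to r, push ε → (r, b, ABABB#)
  ε-move, top A: go to p, push AB → (p, b, ABBABB#)
  read b, top A: go to p, push AA → (p, ε, AABBABB#)
All input consumed in state p with stack AABBABB#.

AABBABB#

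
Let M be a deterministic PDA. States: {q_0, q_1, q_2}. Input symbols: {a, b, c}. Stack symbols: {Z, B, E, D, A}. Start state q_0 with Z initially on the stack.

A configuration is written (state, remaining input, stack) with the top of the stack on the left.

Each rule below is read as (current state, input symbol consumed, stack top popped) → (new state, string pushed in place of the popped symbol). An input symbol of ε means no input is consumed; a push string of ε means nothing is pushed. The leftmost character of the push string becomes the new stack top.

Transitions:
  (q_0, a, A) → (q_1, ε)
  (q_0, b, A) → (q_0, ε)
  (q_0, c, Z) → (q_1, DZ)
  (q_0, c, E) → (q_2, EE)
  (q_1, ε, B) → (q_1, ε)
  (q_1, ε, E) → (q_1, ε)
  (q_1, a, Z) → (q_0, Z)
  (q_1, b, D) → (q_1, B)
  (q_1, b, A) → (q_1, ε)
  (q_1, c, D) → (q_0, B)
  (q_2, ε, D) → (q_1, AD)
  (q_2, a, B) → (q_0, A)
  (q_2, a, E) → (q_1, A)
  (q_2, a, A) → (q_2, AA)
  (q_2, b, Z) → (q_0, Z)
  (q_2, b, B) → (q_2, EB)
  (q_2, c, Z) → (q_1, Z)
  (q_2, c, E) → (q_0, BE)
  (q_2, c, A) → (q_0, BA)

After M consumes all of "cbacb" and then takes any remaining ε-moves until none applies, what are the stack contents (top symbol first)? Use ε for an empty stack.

Z

(q_0, cbacb, Z) ⊢ (q_1, bacb, DZ) ⊢ (q_1, acb, BZ) ⊢ (q_1, acb, Z) ⊢ (q_0, cb, Z) ⊢ (q_1, b, DZ) ⊢ (q_1, ε, BZ) ⊢ (q_1, ε, Z)
All input consumed in state q_1 with stack Z.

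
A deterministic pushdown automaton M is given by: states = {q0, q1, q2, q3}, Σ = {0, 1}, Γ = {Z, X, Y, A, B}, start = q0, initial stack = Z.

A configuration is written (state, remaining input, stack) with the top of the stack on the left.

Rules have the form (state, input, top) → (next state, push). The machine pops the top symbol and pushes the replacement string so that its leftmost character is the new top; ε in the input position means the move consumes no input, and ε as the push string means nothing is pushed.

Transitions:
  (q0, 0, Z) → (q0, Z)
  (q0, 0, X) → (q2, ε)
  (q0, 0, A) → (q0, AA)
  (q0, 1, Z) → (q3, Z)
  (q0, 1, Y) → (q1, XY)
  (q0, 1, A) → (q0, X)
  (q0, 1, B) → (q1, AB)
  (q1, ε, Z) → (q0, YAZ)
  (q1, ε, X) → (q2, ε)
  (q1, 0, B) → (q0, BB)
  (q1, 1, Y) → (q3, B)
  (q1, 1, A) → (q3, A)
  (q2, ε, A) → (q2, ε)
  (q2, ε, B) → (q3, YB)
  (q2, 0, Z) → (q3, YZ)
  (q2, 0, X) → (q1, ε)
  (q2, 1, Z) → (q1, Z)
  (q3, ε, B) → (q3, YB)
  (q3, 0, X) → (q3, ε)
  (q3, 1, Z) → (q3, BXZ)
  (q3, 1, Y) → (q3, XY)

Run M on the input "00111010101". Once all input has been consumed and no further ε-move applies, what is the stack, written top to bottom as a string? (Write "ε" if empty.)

(q0, 00111010101, Z) ⊢ (q0, 0111010101, Z) ⊢ (q0, 111010101, Z) ⊢ (q3, 11010101, Z) ⊢ (q3, 1010101, BXZ) ⊢ (q3, 1010101, YBXZ) ⊢ (q3, 010101, XYBXZ) ⊢ (q3, 10101, YBXZ) ⊢ (q3, 0101, XYBXZ) ⊢ (q3, 101, YBXZ) ⊢ (q3, 01, XYBXZ) ⊢ (q3, 1, YBXZ) ⊢ (q3, ε, XYBXZ)
All input consumed in state q3 with stack XYBXZ.

XYBXZ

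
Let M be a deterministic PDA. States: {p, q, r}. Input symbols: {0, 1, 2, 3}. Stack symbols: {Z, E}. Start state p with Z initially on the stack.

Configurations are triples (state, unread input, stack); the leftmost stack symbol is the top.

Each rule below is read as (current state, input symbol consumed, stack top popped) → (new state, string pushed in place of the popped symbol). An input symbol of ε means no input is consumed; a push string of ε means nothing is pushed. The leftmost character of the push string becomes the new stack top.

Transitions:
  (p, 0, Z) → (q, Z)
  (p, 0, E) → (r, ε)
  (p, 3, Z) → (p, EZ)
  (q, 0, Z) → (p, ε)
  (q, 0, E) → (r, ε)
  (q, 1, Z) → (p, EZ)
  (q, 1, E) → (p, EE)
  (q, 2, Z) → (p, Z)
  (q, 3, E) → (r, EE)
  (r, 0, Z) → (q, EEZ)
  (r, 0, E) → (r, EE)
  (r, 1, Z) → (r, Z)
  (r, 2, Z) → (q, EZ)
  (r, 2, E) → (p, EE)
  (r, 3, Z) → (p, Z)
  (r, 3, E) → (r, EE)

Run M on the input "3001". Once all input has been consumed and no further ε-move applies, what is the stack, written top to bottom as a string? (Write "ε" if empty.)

(p, 3001, Z) ⊢ (p, 001, EZ) ⊢ (r, 01, Z) ⊢ (q, 1, EEZ) ⊢ (p, ε, EEEZ)
All input consumed in state p with stack EEEZ.

EEEZ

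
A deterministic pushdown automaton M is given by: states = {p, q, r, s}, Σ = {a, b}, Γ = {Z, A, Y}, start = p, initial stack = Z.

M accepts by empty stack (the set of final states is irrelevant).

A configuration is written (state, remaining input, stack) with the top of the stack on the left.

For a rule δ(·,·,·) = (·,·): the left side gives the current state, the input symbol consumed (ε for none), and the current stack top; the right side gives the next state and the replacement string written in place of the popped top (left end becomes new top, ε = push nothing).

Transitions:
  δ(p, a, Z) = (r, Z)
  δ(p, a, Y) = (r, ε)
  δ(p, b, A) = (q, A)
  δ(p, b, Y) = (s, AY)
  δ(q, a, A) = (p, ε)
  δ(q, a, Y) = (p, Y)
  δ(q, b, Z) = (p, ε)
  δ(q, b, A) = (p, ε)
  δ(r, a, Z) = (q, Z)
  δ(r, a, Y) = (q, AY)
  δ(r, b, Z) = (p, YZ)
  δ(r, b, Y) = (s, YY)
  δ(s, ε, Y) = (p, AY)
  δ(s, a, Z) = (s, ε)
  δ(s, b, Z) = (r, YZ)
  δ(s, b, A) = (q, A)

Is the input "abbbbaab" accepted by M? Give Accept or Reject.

(p, abbbbaab, Z)
  read a, top Z: go to r, push Z → (r, bbbbaab, Z)
  read b, top Z: go to p, push YZ → (p, bbbaab, YZ)
  read b, top Y: go to s, push AY → (s, bbaab, AYZ)
  read b, top A: go to q, push A → (q, baab, AYZ)
  read b, top A: go to p, push ε → (p, aab, YZ)
  read a, top Y: go to r, push ε → (r, ab, Z)
  read a, top Z: go to q, push Z → (q, b, Z)
  read b, top Z: go to p, push ε → (p, ε, ε)
All input consumed and the stack is empty.

Accept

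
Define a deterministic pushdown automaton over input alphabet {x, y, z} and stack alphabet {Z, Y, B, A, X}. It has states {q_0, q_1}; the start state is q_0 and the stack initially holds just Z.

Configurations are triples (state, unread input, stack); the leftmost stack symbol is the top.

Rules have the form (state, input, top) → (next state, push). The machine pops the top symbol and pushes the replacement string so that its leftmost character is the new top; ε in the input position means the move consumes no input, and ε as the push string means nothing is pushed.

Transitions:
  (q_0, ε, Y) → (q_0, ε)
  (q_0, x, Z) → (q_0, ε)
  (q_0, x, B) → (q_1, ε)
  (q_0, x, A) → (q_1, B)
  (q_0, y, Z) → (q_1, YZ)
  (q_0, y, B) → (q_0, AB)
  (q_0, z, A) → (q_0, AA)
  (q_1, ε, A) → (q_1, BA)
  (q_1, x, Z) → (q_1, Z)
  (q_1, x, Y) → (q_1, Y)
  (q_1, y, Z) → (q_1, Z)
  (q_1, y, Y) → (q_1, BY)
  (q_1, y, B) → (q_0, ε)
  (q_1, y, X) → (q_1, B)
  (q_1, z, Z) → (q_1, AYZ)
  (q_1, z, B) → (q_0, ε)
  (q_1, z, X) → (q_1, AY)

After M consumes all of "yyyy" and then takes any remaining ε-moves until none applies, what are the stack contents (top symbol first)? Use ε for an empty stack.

(q_0, yyyy, Z)
  read y, top Z: go to q_1, push YZ → (q_1, yyy, YZ)
  read y, top Y: go to q_1, push BY → (q_1, yy, BYZ)
  read y, top B: go to q_0, push ε → (q_0, y, YZ)
  ε-move, top Y: go to q_0, push ε → (q_0, y, Z)
  read y, top Z: go to q_1, push YZ → (q_1, ε, YZ)
All input consumed in state q_1 with stack YZ.

YZ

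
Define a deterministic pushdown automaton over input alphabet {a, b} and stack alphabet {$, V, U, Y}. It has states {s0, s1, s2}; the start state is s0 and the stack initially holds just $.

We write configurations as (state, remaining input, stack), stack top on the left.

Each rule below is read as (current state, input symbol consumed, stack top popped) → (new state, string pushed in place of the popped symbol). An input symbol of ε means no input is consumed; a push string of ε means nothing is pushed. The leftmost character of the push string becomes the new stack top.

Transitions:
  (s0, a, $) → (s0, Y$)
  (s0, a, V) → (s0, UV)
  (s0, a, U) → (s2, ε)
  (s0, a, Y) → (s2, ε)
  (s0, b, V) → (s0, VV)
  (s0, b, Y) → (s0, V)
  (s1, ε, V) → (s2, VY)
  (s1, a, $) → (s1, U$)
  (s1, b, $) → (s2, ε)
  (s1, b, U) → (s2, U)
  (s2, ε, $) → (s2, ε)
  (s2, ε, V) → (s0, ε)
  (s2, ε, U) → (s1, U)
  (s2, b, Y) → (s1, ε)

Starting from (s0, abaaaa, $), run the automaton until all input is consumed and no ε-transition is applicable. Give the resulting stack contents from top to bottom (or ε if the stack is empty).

ε

(s0, abaaaa, $) ⊢ (s0, baaaa, Y$) ⊢ (s0, aaaa, V$) ⊢ (s0, aaa, UV$) ⊢ (s2, aa, V$) ⊢ (s0, aa, $) ⊢ (s0, a, Y$) ⊢ (s2, ε, $) ⊢ (s2, ε, ε)
All input consumed in state s2 with stack ε.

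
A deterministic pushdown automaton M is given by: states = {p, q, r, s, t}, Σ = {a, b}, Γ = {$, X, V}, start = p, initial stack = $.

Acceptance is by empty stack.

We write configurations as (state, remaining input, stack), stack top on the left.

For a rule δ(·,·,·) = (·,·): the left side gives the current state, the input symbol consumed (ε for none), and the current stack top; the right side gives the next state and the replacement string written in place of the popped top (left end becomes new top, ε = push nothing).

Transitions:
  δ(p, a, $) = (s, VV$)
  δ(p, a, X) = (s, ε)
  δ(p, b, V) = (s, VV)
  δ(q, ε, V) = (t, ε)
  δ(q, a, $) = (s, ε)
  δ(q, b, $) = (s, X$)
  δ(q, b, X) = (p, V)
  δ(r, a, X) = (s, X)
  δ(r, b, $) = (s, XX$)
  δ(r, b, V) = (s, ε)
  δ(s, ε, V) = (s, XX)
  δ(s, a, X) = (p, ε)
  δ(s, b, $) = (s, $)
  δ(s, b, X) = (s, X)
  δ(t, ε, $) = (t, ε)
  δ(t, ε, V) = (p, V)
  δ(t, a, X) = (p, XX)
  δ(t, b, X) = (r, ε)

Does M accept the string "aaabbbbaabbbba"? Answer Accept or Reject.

(p, aaabbbbaabbbba, $) ⊢ (s, aabbbbaabbbba, VV$) ⊢ (s, aabbbbaabbbba, XXV$) ⊢ (p, abbbbaabbbba, XV$) ⊢ (s, bbbbaabbbba, V$) ⊢ (s, bbbbaabbbba, XX$) ⊢ (s, bbbaabbbba, XX$) ⊢ (s, bbaabbbba, XX$) ⊢ (s, baabbbba, XX$) ⊢ (s, aabbbba, XX$) ⊢ (p, abbbba, X$) ⊢ (s, bbbba, $) ⊢ (s, bbba, $) ⊢ (s, bba, $) ⊢ (s, ba, $) ⊢ (s, a, $)
No transition applies at (s, a, $); input not fully consumed.

Reject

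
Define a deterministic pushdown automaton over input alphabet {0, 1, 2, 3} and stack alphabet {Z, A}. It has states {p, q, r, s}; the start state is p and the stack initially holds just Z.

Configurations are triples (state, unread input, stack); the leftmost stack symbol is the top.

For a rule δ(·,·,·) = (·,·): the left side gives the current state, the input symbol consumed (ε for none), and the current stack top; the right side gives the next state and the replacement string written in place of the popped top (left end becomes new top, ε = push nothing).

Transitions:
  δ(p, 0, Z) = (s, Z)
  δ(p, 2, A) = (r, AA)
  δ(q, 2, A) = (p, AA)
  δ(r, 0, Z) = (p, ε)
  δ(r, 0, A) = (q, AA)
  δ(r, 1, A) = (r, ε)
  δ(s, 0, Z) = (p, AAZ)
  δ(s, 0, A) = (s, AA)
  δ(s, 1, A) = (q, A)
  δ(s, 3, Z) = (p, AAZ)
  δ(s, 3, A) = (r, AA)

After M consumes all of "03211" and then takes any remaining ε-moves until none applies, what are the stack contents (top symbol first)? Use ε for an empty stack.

(p, 03211, Z) ⊢ (s, 3211, Z) ⊢ (p, 211, AAZ) ⊢ (r, 11, AAAZ) ⊢ (r, 1, AAZ) ⊢ (r, ε, AZ)
All input consumed in state r with stack AZ.

AZ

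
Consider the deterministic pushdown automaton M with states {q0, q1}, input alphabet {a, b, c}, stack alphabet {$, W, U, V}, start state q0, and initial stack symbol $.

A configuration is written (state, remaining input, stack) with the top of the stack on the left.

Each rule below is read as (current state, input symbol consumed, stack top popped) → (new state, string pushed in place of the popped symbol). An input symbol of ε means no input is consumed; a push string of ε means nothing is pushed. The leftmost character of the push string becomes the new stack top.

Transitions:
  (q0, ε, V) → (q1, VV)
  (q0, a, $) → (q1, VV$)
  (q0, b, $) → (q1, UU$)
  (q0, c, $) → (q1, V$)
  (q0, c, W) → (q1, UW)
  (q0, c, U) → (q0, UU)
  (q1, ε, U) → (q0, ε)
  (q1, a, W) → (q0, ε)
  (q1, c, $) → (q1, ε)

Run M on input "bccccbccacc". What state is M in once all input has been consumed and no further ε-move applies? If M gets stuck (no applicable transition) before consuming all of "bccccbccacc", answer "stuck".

stuck

(q0, bccccbccacc, $)
  read b, top $: go to q1, push UU$ → (q1, ccccbccacc, UU$)
  ε-move, top U: go to q0, push ε → (q0, ccccbccacc, U$)
  read c, top U: go to q0, push UU → (q0, cccbccacc, UU$)
  read c, top U: go to q0, push UU → (q0, ccbccacc, UUU$)
  read c, top U: go to q0, push UU → (q0, cbccacc, UUUU$)
  read c, top U: go to q0, push UU → (q0, bccacc, UUUUU$)
No transition for (q0, b, top U); M blocks with input bccacc remaining.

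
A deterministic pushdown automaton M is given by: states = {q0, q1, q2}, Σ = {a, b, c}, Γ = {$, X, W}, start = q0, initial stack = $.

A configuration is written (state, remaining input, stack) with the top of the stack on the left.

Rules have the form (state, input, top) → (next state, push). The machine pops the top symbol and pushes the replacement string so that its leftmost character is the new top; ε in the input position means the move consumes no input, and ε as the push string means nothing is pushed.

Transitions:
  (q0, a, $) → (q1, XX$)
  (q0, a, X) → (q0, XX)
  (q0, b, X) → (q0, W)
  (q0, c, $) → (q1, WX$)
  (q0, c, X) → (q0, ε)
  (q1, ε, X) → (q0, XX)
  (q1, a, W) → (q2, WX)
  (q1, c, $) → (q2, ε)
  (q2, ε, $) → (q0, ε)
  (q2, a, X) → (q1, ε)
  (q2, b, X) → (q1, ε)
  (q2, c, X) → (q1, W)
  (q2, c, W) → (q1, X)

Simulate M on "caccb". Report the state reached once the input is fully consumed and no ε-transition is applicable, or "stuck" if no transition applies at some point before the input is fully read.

(q0, caccb, $)
  read c, top $: go to q1, push WX$ → (q1, accb, WX$)
  read a, top W: go to q2, push WX → (q2, ccb, WXX$)
  read c, top W: go to q1, push X → (q1, cb, XXX$)
  ε-move, top X: go to q0, push XX → (q0, cb, XXXX$)
  read c, top X: go to q0, push ε → (q0, b, XXX$)
  read b, top X: go to q0, push W → (q0, ε, WXX$)
All input consumed; M is in state q0.

q0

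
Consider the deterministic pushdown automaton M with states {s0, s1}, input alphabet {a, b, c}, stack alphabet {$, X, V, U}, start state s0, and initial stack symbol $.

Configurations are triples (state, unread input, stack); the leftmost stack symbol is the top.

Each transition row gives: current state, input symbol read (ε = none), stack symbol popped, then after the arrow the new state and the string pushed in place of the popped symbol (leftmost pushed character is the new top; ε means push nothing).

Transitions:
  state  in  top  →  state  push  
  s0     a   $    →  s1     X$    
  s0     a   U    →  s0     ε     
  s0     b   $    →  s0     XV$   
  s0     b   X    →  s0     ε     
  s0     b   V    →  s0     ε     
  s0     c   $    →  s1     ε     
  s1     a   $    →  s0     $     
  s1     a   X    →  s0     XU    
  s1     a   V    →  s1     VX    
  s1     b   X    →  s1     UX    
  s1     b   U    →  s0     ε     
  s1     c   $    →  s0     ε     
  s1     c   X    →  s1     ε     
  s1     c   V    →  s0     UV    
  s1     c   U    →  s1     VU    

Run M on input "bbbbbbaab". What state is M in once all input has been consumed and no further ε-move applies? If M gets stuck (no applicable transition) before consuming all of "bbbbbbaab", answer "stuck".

(s0, bbbbbbaab, $)
  read b, top $: go to s0, push XV$ → (s0, bbbbbaab, XV$)
  read b, top X: go to s0, push ε → (s0, bbbbaab, V$)
  read b, top V: go to s0, push ε → (s0, bbbaab, $)
  read b, top $: go to s0, push XV$ → (s0, bbaab, XV$)
  read b, top X: go to s0, push ε → (s0, baab, V$)
  read b, top V: go to s0, push ε → (s0, aab, $)
  read a, top $: go to s1, push X$ → (s1, ab, X$)
  read a, top X: go to s0, push XU → (s0, b, XU$)
  read b, top X: go to s0, push ε → (s0, ε, U$)
All input consumed; M is in state s0.

s0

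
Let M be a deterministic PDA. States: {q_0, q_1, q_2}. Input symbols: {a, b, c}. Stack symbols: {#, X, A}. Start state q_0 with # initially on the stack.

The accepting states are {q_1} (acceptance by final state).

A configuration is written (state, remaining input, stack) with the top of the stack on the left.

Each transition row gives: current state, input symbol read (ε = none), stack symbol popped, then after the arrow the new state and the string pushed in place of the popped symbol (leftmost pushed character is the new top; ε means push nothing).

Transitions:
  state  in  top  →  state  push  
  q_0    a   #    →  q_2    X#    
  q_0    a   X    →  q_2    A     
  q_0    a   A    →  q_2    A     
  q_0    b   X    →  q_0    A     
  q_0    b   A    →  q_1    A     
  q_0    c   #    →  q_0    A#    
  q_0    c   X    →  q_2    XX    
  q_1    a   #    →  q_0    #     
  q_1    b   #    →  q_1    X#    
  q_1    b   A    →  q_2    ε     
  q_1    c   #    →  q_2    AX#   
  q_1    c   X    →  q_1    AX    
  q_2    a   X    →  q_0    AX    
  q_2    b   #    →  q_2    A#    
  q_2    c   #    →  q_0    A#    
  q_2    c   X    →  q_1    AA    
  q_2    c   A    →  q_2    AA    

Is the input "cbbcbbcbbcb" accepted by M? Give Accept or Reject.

(q_0, cbbcbbcbbcb, #) ⊢ (q_0, bbcbbcbbcb, A#) ⊢ (q_1, bcbbcbbcb, A#) ⊢ (q_2, cbbcbbcb, #) ⊢ (q_0, bbcbbcb, A#) ⊢ (q_1, bcbbcb, A#) ⊢ (q_2, cbbcb, #) ⊢ (q_0, bbcb, A#) ⊢ (q_1, bcb, A#) ⊢ (q_2, cb, #) ⊢ (q_0, b, A#) ⊢ (q_1, ε, A#)
All input consumed; state q_1 ∈ F.

Accept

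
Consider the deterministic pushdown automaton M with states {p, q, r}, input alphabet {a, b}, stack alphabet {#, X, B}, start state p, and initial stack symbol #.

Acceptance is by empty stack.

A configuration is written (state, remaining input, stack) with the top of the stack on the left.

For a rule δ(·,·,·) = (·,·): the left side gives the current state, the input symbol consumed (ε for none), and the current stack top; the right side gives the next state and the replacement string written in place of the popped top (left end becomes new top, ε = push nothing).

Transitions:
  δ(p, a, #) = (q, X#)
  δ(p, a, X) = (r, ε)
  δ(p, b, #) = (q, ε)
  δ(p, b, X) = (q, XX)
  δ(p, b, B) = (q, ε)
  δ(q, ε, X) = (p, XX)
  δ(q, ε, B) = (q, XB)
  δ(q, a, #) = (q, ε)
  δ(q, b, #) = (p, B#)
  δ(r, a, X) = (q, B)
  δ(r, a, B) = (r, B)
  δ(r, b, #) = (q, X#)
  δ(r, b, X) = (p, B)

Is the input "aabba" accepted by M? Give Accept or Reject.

Accept

(p, aabba, #) ⊢ (q, abba, X#) ⊢ (p, abba, XX#) ⊢ (r, bba, X#) ⊢ (p, ba, B#) ⊢ (q, a, #) ⊢ (q, ε, ε)
All input consumed and the stack is empty.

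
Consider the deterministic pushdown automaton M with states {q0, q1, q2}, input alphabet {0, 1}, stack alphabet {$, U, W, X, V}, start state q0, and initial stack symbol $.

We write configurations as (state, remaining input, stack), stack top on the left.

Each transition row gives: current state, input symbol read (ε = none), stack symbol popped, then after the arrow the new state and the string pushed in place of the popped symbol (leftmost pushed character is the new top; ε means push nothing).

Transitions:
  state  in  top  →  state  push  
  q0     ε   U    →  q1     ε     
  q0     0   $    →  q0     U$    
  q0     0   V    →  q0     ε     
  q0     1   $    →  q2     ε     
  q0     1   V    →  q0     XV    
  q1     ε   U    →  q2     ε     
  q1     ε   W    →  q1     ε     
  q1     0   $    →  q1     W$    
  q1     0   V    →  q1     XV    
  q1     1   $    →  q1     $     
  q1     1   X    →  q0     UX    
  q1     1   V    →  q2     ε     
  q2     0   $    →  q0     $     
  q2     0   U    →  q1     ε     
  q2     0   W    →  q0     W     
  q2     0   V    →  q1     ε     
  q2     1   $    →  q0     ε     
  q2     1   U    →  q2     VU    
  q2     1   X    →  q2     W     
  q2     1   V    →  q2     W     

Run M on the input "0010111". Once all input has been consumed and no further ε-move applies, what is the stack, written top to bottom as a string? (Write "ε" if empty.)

$

(q0, 0010111, $)
  read 0, top $: go to q0, push U$ → (q0, 010111, U$)
  ε-move, top U: go to q1, push ε → (q1, 010111, $)
  read 0, top $: go to q1, push W$ → (q1, 10111, W$)
  ε-move, top W: go to q1, push ε → (q1, 10111, $)
  read 1, top $: go to q1, push $ → (q1, 0111, $)
  read 0, top $: go to q1, push W$ → (q1, 111, W$)
  ε-move, top W: go to q1, push ε → (q1, 111, $)
  read 1, top $: go to q1, push $ → (q1, 11, $)
  read 1, top $: go to q1, push $ → (q1, 1, $)
  read 1, top $: go to q1, push $ → (q1, ε, $)
All input consumed in state q1 with stack $.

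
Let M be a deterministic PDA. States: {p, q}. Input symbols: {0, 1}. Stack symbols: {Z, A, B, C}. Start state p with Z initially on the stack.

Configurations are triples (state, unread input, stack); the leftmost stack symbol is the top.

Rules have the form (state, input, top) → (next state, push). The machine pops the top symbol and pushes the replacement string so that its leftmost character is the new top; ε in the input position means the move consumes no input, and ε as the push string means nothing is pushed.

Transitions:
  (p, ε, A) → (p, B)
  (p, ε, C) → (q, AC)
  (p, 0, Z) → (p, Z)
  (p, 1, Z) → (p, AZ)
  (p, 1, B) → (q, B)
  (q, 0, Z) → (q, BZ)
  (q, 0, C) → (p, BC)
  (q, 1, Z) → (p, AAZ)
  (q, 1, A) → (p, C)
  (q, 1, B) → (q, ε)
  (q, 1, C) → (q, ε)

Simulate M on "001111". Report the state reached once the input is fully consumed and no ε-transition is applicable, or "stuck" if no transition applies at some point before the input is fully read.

(p, 001111, Z) ⊢ (p, 01111, Z) ⊢ (p, 1111, Z) ⊢ (p, 111, AZ) ⊢ (p, 111, BZ) ⊢ (q, 11, BZ) ⊢ (q, 1, Z) ⊢ (p, ε, AAZ) ⊢ (p, ε, BAZ)
All input consumed; M is in state p.

p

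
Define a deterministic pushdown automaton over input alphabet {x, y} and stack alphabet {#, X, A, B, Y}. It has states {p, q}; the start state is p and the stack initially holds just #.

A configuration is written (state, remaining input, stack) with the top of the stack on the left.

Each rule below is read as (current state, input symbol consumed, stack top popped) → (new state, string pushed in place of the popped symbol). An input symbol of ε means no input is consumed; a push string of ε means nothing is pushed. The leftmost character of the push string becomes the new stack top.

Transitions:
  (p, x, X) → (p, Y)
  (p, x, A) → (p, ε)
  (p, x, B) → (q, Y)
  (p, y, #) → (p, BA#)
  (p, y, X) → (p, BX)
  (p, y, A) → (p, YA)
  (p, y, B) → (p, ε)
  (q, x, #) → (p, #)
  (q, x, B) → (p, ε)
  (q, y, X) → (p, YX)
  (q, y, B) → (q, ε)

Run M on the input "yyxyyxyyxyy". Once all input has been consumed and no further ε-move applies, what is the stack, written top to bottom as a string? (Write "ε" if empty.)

(p, yyxyyxyyxyy, #) ⊢ (p, yxyyxyyxyy, BA#) ⊢ (p, xyyxyyxyy, A#) ⊢ (p, yyxyyxyy, #) ⊢ (p, yxyyxyy, BA#) ⊢ (p, xyyxyy, A#) ⊢ (p, yyxyy, #) ⊢ (p, yxyy, BA#) ⊢ (p, xyy, A#) ⊢ (p, yy, #) ⊢ (p, y, BA#) ⊢ (p, ε, A#)
All input consumed in state p with stack A#.

A#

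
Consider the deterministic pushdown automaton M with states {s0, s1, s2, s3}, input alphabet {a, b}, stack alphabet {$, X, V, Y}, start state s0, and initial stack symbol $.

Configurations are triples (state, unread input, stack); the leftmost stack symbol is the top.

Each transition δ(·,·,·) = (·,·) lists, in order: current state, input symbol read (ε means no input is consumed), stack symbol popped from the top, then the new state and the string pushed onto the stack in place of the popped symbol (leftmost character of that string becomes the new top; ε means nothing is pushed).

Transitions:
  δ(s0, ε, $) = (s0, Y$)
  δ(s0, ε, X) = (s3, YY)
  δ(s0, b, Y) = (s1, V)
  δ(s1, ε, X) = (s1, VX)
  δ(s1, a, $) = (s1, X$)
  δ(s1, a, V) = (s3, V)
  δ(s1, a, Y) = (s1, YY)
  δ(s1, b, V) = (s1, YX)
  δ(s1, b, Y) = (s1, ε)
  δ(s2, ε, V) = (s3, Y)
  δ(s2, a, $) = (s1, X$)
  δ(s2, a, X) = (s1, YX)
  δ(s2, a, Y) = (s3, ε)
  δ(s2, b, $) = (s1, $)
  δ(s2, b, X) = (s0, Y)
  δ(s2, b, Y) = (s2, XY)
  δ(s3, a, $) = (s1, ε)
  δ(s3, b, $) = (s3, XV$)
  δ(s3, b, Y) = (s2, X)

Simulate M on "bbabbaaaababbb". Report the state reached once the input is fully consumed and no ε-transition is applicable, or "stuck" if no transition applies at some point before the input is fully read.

(s0, bbabbaaaababbb, $) ⊢ (s0, bbabbaaaababbb, Y$) ⊢ (s1, babbaaaababbb, V$) ⊢ (s1, abbaaaababbb, YX$) ⊢ (s1, bbaaaababbb, YYX$) ⊢ (s1, baaaababbb, YX$) ⊢ (s1, aaaababbb, X$) ⊢ (s1, aaaababbb, VX$) ⊢ (s3, aaababbb, VX$)
No transition for (s3, a, top V); M blocks with input aaababbb remaining.

stuck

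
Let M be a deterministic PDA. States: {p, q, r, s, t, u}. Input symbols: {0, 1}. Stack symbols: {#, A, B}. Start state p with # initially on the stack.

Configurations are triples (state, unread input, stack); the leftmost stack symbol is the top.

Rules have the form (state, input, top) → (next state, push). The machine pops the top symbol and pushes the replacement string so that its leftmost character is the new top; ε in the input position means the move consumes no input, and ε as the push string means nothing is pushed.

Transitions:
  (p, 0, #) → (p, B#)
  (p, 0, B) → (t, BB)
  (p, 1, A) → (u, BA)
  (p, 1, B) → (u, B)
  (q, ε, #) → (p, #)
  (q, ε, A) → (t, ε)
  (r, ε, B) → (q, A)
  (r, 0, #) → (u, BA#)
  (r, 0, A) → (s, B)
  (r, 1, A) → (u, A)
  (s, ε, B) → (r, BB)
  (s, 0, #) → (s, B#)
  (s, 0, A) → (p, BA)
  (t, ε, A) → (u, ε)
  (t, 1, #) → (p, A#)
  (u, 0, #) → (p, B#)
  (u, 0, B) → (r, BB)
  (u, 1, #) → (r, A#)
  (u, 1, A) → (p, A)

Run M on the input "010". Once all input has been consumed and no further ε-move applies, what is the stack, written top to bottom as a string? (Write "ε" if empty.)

(p, 010, #)
  read 0, top #: go to p, push B# → (p, 10, B#)
  read 1, top B: go to u, push B → (u, 0, B#)
  read 0, top B: go to r, push BB → (r, ε, BB#)
  ε-move, top B: go to q, push A → (q, ε, AB#)
  ε-move, top A: go to t, push ε → (t, ε, B#)
All input consumed in state t with stack B#.

B#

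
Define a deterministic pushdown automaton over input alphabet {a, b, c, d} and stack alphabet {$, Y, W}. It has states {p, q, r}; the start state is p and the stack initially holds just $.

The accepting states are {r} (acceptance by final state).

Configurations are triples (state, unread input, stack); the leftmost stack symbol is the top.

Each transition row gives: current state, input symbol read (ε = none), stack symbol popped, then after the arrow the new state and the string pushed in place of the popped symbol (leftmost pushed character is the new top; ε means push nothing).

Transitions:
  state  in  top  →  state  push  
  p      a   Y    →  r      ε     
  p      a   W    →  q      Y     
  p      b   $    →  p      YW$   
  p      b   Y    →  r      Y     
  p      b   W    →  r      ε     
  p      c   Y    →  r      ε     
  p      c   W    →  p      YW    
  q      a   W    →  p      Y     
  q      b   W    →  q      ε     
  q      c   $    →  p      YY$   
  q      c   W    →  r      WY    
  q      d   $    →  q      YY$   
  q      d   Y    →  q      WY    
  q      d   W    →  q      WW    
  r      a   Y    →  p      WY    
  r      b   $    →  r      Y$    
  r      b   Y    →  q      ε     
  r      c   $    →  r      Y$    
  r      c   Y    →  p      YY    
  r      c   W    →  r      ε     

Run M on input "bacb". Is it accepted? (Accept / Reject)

Accept

(p, bacb, $)
  read b, top $: go to p, push YW$ → (p, acb, YW$)
  read a, top Y: go to r, push ε → (r, cb, W$)
  read c, top W: go to r, push ε → (r, b, $)
  read b, top $: go to r, push Y$ → (r, ε, Y$)
All input consumed; state r ∈ F.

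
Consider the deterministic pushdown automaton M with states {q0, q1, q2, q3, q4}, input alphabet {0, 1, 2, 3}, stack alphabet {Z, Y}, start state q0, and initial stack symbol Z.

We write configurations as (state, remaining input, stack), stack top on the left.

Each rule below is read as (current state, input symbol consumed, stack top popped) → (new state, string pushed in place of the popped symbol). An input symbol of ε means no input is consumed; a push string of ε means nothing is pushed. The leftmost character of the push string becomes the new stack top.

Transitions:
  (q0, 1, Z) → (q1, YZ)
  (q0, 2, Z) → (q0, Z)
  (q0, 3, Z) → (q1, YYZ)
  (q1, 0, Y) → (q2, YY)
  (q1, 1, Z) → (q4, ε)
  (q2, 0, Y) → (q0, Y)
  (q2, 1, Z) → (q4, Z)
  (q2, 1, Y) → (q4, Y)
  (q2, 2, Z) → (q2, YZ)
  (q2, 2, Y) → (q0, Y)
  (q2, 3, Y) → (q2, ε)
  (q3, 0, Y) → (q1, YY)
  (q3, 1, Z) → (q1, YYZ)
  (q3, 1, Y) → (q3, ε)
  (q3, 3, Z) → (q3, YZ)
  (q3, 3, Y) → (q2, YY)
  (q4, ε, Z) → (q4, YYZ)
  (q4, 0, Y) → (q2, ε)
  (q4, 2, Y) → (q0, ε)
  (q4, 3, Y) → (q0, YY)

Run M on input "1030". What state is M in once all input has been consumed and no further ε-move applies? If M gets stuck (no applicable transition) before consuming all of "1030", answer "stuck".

(q0, 1030, Z)
  read 1, top Z: go to q1, push YZ → (q1, 030, YZ)
  read 0, top Y: go to q2, push YY → (q2, 30, YYZ)
  read 3, top Y: go to q2, push ε → (q2, 0, YZ)
  read 0, top Y: go to q0, push Y → (q0, ε, YZ)
All input consumed; M is in state q0.

q0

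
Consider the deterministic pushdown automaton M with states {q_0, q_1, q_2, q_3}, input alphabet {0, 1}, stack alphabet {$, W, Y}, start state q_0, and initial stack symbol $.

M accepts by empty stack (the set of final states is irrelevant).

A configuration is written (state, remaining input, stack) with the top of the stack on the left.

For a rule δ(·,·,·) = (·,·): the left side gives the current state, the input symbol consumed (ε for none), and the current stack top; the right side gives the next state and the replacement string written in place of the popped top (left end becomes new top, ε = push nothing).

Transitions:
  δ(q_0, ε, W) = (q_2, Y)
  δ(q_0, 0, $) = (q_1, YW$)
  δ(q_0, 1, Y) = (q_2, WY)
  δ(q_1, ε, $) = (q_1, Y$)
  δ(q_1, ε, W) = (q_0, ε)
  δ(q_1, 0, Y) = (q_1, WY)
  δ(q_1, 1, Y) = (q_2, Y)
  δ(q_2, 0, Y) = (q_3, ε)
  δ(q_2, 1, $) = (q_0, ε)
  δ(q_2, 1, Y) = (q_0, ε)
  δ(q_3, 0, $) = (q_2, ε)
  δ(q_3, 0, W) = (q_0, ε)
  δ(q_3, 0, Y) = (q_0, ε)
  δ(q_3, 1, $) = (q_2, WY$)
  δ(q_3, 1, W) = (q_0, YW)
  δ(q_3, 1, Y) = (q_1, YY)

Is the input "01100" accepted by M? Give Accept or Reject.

(q_0, 01100, $) ⊢ (q_1, 1100, YW$) ⊢ (q_2, 100, YW$) ⊢ (q_0, 00, W$) ⊢ (q_2, 00, Y$) ⊢ (q_3, 0, $) ⊢ (q_2, ε, ε)
All input consumed and the stack is empty.

Accept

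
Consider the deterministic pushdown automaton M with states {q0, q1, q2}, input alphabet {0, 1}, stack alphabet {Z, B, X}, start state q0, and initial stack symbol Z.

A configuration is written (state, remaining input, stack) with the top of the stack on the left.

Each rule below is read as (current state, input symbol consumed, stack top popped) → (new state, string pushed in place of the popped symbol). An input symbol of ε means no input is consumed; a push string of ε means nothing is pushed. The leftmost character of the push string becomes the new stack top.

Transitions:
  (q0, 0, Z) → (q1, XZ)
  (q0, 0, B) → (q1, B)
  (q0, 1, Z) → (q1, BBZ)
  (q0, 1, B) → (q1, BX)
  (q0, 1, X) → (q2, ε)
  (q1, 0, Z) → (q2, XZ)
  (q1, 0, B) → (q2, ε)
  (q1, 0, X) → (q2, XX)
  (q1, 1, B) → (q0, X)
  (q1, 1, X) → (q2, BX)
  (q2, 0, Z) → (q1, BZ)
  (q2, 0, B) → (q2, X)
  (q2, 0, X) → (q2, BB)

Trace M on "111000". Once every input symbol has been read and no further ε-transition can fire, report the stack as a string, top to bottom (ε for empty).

XBZ

(q0, 111000, Z) ⊢ (q1, 11000, BBZ) ⊢ (q0, 1000, XBZ) ⊢ (q2, 000, BZ) ⊢ (q2, 00, XZ) ⊢ (q2, 0, BBZ) ⊢ (q2, ε, XBZ)
All input consumed in state q2 with stack XBZ.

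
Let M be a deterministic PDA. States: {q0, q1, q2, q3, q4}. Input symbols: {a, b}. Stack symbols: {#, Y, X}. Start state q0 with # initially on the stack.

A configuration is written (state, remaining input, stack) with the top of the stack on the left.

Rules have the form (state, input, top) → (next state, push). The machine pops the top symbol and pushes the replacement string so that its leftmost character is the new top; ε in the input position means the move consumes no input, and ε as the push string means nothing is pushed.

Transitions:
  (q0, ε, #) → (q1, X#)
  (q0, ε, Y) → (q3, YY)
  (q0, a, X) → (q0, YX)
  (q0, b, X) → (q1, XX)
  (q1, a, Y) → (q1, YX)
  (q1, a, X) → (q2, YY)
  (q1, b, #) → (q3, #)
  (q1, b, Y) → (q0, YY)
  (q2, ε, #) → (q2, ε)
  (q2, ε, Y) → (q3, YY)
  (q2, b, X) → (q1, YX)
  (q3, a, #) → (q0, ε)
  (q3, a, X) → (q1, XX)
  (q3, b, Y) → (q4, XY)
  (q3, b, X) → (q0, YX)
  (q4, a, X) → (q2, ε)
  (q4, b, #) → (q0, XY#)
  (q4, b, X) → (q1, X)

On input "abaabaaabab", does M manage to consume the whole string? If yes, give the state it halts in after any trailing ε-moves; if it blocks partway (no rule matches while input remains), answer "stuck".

stuck

(q0, abaabaaabab, #) ⊢ (q1, abaabaaabab, X#) ⊢ (q2, baabaaabab, YY#) ⊢ (q3, baabaaabab, YYY#) ⊢ (q4, aabaaabab, XYYY#) ⊢ (q2, abaaabab, YYY#) ⊢ (q3, abaaabab, YYYY#)
No transition for (q3, a, top Y); M blocks with input abaaabab remaining.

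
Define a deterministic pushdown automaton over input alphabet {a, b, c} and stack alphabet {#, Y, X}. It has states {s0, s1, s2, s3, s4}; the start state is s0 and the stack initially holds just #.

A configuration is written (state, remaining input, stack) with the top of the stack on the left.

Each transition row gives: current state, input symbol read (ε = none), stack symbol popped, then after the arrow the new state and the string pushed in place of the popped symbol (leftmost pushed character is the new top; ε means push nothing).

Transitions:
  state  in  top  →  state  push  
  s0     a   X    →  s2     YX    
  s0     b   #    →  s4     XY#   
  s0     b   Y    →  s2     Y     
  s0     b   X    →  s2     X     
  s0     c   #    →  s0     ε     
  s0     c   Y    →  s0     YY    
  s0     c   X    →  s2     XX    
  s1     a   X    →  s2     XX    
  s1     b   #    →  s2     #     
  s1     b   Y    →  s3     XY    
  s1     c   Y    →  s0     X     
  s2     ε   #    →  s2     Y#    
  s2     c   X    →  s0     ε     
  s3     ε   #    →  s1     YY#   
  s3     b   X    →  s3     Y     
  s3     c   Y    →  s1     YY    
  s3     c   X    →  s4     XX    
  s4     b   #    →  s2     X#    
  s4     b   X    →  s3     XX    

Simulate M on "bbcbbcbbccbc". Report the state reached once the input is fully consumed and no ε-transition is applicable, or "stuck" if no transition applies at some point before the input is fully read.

(s0, bbcbbcbbccbc, #)
  read b, top #: go to s4, push XY# → (s4, bcbbcbbccbc, XY#)
  read b, top X: go to s3, push XX → (s3, cbbcbbccbc, XXY#)
  read c, top X: go to s4, push XX → (s4, bbcbbccbc, XXXY#)
  read b, top X: go to s3, push XX → (s3, bcbbccbc, XXXXY#)
  read b, top X: go to s3, push Y → (s3, cbbccbc, YXXXY#)
  read c, top Y: go to s1, push YY → (s1, bbccbc, YYXXXY#)
  read b, top Y: go to s3, push XY → (s3, bccbc, XYYXXXY#)
  read b, top X: go to s3, push Y → (s3, ccbc, YYYXXXY#)
  read c, top Y: go to s1, push YY → (s1, cbc, YYYYXXXY#)
  read c, top Y: go to s0, push X → (s0, bc, XYYYXXXY#)
  read b, top X: go to s2, push X → (s2, c, XYYYXXXY#)
  read c, top X: go to s0, push ε → (s0, ε, YYYXXXY#)
All input consumed; M is in state s0.

s0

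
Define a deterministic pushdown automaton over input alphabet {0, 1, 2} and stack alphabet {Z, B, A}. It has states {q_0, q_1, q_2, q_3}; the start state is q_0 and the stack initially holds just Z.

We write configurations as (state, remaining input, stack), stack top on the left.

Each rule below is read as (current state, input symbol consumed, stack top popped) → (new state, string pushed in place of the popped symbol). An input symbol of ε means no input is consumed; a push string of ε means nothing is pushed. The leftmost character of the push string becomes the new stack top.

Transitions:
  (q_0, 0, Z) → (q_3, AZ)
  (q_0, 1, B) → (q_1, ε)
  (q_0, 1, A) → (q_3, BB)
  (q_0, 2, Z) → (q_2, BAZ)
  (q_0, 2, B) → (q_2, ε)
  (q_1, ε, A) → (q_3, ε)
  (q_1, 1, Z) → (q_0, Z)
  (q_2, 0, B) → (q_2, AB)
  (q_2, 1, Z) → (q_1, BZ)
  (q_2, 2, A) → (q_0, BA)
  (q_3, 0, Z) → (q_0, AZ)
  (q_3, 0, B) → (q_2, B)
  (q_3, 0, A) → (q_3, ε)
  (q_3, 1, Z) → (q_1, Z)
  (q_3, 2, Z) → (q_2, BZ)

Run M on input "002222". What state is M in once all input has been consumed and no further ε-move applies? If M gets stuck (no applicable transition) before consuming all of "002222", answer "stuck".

stuck

(q_0, 002222, Z)
  read 0, top Z: go to q_3, push AZ → (q_3, 02222, AZ)
  read 0, top A: go to q_3, push ε → (q_3, 2222, Z)
  read 2, top Z: go to q_2, push BZ → (q_2, 222, BZ)
No transition for (q_2, 2, top B); M blocks with input 222 remaining.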